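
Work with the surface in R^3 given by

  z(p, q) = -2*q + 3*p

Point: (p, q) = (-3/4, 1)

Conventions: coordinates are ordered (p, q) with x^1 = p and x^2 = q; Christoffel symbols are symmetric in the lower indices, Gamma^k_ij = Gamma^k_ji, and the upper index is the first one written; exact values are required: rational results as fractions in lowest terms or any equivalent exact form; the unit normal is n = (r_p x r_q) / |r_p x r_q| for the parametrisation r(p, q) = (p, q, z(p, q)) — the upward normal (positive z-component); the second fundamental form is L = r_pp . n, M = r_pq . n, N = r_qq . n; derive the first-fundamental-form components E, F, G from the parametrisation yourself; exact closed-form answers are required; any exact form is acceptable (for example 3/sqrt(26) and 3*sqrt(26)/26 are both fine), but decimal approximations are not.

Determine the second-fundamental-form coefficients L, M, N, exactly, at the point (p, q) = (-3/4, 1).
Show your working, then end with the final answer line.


z_p = 3, z_q = -2, z_pp = 0, z_pq = 0, z_qq = 0
E = 10, F = -6, G = 5; answer radicand W^2 = 14
unnormalised second-form numerators: l = 0, m = 0, n = 0; L = l/sqrt(14), and similarly M = m/sqrt(W^2), N = n/sqrt(W^2)

Answer: L = 0, M = 0, N = 0


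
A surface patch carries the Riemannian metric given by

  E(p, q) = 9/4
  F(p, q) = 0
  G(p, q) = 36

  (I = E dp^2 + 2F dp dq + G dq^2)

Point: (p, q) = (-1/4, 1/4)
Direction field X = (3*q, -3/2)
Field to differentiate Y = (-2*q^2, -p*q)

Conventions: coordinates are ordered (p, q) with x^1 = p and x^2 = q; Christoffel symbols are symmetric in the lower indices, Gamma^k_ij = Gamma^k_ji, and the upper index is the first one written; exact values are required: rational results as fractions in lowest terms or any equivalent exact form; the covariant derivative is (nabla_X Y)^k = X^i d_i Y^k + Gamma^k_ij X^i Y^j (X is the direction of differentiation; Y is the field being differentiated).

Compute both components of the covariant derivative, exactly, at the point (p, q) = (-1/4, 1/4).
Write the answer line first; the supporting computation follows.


Answer: (nabla_X Y)^p = 3/2, (nabla_X Y)^q = -9/16

E = 9/4, F = 0, G = 36 at the point
E_p = 0, E_q = 0, F_p = 0, F_q = 0, G_p = 0, G_q = 0
EG - F^2 = 81;  g^inv = (1/81) * [[36, 0], [0, 9/4]]
first-kind symbols [ij,l] = (1/2)(d_i g_jl + d_j g_il - d_l g_ij): [pp,p] = E_p/2 = 0, [pp,q] = F_p - E_q/2 = 0, [pq,p] = E_q/2 = 0, [pq,q] = G_p/2 = 0, [qq,p] = F_q - G_p/2 = 0, [qq,q] = G_q/2 = 0
Gamma^p_ij = (G*[ij,p] - F*[ij,q])/(EG - F^2), Gamma^q_ij = (E*[ij,q] - F*[ij,p])/(EG - F^2)
Gamma_ppp = 0, Gamma_ppq = 0, Gamma_pqq = 0, Gamma_qpp = 0, Gamma_qpq = 0, Gamma_qqq = 0
X = (3/4, -3/2), Y = (-1/8, 1/16) at the point


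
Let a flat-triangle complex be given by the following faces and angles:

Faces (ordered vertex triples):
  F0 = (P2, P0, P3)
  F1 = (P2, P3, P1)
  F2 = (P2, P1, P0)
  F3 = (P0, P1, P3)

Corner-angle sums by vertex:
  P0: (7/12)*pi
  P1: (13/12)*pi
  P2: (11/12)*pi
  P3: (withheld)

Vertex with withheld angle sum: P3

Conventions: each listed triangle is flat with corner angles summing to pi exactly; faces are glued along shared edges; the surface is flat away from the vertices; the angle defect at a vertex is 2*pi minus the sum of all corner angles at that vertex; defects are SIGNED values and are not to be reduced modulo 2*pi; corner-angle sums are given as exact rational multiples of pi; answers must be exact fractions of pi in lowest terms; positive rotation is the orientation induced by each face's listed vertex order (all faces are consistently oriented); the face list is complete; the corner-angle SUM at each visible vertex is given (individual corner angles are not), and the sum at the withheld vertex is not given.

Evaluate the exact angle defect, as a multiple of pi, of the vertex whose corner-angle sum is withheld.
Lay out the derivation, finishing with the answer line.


V = 4, E = 6, F = 4; chi = V - E + F = 2
Gauss-Bonnet: total defect = 2*pi*chi = 4*pi; visible defects sum to (41/12)*pi

Answer: defect(P3) = (7/12)*pi


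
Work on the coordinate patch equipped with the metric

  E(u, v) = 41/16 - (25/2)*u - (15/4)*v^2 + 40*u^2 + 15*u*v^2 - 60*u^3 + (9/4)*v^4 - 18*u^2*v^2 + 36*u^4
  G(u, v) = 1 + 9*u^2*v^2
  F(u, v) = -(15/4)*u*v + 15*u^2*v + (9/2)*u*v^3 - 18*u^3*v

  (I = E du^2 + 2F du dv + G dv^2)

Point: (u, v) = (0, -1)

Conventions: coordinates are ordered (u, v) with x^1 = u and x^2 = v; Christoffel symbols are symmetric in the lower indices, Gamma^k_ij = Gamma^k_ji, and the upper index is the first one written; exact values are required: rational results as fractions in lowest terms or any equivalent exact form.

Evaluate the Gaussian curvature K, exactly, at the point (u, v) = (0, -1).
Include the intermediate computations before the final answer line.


E = 17/16, F = 0, G = 1, EG - F^2 = 17/16 at the point
E_u = 5/2, E_v = -3/2, F_u = -3/4, F_v = 0, G_u = 0, G_v = 0
E_vv = 39/2, F_uv = 39/4, G_uu = 18
Evaluate Brioschi's two determinant matrices M1, M2 and divide by (EG - F^2)^2.
M1 = [[-E_vv/2 + F_uv - G_uu/2, E_u/2, F_u - E_v/2], [F_v - G_u/2, E, F], [G_v/2, F, G]] = [[-9, 5/4, 0], [0, 17/16, 0], [0, 0, 1]]; det M1 = -153/16
M2 = [[0, E_v/2, G_u/2], [E_v/2, E, F], [G_u/2, F, G]] = [[0, -3/4, 0], [-3/4, 17/16, 0], [0, 0, 1]]; det M2 = -9/16
det M1 - det M2 = -9; K = -9 / (17/16)^2 = -2304/289

Answer: K = -2304/289


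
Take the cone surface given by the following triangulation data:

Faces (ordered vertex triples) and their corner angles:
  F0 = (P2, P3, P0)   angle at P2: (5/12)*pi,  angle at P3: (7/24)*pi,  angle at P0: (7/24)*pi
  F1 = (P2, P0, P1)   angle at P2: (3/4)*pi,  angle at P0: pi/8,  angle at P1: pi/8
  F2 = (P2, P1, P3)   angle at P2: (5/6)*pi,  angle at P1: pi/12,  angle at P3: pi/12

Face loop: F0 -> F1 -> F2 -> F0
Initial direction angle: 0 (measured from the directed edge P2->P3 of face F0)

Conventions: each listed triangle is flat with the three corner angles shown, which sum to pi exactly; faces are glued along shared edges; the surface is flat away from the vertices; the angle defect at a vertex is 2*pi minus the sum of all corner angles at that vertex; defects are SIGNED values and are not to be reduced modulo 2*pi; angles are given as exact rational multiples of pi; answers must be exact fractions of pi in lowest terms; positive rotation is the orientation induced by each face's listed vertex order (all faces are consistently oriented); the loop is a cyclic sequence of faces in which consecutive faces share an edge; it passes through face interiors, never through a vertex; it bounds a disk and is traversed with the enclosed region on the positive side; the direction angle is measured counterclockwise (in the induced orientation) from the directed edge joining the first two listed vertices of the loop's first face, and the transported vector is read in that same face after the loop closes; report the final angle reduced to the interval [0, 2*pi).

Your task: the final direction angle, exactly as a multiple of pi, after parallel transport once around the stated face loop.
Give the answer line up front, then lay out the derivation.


Answer: final direction angle = 0

enclosed vertex P2: corner angles sum to 2*pi, defect = 2*pi - 2*pi = 0
holonomy = initial angle + sum of enclosed defects (mod 2*pi), positive in the induced orientation
final angle = 0 + 0 = 0 (mod 2*pi)


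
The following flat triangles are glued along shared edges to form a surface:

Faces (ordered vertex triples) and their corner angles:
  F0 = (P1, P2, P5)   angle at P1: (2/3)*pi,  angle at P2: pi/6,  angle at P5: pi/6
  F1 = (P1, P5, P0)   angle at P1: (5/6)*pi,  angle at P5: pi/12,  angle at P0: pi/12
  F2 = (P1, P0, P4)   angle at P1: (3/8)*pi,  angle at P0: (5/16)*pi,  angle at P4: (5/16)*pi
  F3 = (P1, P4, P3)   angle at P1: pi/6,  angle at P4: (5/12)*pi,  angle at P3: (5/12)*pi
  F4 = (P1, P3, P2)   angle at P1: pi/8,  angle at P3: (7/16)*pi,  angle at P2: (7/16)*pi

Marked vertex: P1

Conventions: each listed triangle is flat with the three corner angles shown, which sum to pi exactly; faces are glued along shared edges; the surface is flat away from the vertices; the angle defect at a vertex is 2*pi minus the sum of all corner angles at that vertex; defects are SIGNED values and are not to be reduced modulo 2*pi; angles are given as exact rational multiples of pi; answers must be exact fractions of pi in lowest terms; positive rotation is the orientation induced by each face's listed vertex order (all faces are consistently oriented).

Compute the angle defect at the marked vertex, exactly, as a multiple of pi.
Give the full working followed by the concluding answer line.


Sum of corner angles at P1: (13/6)*pi
defect = 2*pi - (13/6)*pi

Answer: defect(P1) = -pi/6


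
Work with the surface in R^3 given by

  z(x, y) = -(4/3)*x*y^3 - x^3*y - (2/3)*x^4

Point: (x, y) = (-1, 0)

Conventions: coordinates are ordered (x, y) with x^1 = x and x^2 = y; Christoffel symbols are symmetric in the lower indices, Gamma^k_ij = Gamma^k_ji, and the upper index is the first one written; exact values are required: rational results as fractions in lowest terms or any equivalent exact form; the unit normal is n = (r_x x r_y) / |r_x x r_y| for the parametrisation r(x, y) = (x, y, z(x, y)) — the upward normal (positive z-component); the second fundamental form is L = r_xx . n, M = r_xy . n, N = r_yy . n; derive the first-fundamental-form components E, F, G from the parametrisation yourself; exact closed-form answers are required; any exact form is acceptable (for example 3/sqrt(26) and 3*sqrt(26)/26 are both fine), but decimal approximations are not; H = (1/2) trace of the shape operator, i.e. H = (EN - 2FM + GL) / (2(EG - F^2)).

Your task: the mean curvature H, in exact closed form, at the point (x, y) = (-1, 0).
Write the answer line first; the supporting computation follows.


Answer: H = 0

z_x = 8/3, z_y = 1, z_xx = -8, z_xy = -3, z_yy = 0
E = 73/9, F = 8/3, G = 2; answer radicand W^2 = 82/9
unnormalised second-form numerators: l = -8, m = -3, n = 0; L = l/sqrt(82/9), and similarly M = m/sqrt(W^2), N = n/sqrt(W^2)
H = (E*n - 2*F*m + G*l) / (2*(EG - F^2)*sqrt(W^2)); E*n - 2*F*m + G*l = 0, EG - F^2 = 82/9, so H = (0)/sqrt(82/9)


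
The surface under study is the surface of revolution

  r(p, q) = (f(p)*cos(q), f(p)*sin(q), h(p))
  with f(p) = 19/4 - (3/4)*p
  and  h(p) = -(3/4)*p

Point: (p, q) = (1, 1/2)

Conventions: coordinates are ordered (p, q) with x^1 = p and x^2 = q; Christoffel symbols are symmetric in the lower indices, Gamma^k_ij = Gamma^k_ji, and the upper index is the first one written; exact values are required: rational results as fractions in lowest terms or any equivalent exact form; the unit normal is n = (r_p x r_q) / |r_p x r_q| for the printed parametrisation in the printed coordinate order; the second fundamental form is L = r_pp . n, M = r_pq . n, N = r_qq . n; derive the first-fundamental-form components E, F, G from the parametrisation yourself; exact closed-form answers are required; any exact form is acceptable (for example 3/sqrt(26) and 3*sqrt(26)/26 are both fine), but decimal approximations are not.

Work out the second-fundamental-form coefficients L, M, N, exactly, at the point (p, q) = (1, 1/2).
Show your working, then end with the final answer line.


f = 4, f' = -3/4, f'' = 0, h' = -3/4, h'' = 0
E = 9/8, F = 0, G = 16; answer radicand W^2 = 9/8
unnormalised second-form numerators: l = 0, m = 0, n = -3; L = l/sqrt(9/8), and similarly M = m/sqrt(W^2), N = n/sqrt(W^2)

Answer: L = 0, M = 0, N = -2*sqrt(2)


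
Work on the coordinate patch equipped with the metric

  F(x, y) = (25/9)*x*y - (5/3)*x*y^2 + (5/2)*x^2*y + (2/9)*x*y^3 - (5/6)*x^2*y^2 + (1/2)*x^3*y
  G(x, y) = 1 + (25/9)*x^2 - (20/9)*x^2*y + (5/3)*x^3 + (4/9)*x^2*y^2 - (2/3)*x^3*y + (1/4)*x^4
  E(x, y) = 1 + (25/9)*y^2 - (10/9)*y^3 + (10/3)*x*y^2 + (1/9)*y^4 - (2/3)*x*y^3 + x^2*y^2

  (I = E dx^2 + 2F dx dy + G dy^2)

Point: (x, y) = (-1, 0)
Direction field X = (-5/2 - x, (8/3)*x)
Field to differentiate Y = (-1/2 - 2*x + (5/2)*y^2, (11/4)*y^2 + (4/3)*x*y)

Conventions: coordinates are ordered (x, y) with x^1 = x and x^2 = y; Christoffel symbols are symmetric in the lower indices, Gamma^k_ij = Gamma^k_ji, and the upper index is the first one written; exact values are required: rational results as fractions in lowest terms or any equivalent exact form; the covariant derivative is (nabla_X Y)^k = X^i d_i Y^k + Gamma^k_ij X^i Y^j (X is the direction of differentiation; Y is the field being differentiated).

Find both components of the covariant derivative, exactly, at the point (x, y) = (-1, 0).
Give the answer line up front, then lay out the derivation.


Answer: (nabla_X Y)^x = 3, (nabla_X Y)^y = 3728/765

E = 1, F = 0, G = 85/36 at the point
E_x = 0, E_y = 0, F_x = 0, F_y = -7/9, G_x = -14/9, G_y = -14/9
EG - F^2 = 85/36;  g^inv = (36/85) * [[85/36, 0], [0, 1]]
first-kind symbols [ij,l] = (1/2)(d_i g_jl + d_j g_il - d_l g_ij): [xx,x] = E_x/2 = 0, [xx,y] = F_x - E_y/2 = 0, [xy,x] = E_y/2 = 0, [xy,y] = G_x/2 = -7/9, [yy,x] = F_y - G_x/2 = 0, [yy,y] = G_y/2 = -7/9
Gamma^x_ij = (G*[ij,x] - F*[ij,y])/(EG - F^2), Gamma^y_ij = (E*[ij,y] - F*[ij,x])/(EG - F^2)
Gamma_xxx = 0, Gamma_xxy = 0, Gamma_xyy = 0, Gamma_yxx = 0, Gamma_yxy = -28/85, Gamma_yyy = -28/85
X = (-3/2, -8/3), Y = (3/2, 0) at the point


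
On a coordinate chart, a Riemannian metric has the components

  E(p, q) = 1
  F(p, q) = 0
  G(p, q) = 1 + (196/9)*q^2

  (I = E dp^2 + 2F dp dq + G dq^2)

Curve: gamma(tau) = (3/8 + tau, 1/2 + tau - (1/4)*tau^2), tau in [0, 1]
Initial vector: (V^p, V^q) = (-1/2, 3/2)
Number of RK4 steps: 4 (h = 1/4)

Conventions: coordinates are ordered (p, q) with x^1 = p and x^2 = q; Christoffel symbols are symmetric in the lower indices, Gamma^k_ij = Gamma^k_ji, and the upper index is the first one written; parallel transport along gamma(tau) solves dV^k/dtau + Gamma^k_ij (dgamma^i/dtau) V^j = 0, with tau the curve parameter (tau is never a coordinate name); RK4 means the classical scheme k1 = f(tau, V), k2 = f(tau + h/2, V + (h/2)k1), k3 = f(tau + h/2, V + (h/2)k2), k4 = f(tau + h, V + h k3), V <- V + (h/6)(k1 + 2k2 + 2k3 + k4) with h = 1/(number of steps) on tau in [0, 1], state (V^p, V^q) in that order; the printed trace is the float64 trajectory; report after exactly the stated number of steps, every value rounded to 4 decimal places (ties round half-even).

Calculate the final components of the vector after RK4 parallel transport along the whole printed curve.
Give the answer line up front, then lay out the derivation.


Answer: V^p = -0.5000, V^q = 0.6434

gamma'(tau) = (1, 1 - (1/2)*tau); f(tau, V)^k = -Gamma^k_ij(gamma(tau)) gamma'^i(tau) V^j; h = 1/4; intermediate values shown to 6 dp
curve data and Christoffel symbols at the stage parameters:
  tau = 0.000000: gamma = (0.375000, 0.500000), gamma' = (1.000000, 1.000000); Gamma_ppp = 0.000000, Gamma_ppq = 0.000000, Gamma_pqq = 0.000000, Gamma_qpp = 0.000000, Gamma_qpq = 0.000000, Gamma_qqq = 1.689655
  tau = 0.125000: gamma = (0.500000, 0.621094), gamma' = (1.000000, 0.937500); Gamma_ppp = 0.000000, Gamma_ppq = 0.000000, Gamma_pqq = 0.000000, Gamma_qpp = 0.000000, Gamma_qpq = 0.000000, Gamma_qqq = 1.438797
  tau = 0.250000: gamma = (0.625000, 0.734375), gamma' = (1.000000, 0.875000); Gamma_ppp = 0.000000, Gamma_ppq = 0.000000, Gamma_pqq = 0.000000, Gamma_qpp = 0.000000, Gamma_qpq = 0.000000, Gamma_qqq = 1.254859
  tau = 0.375000: gamma = (0.750000, 0.839844), gamma' = (1.000000, 0.812500); Gamma_ppp = 0.000000, Gamma_ppq = 0.000000, Gamma_pqq = 0.000000, Gamma_qpp = 0.000000, Gamma_qpq = 0.000000, Gamma_qqq = 1.117920
  tau = 0.500000: gamma = (0.875000, 0.937500), gamma' = (1.000000, 0.750000); Gamma_ppp = 0.000000, Gamma_ppq = 0.000000, Gamma_pqq = 0.000000, Gamma_qpp = 0.000000, Gamma_qpq = 0.000000, Gamma_qqq = 1.013706
  tau = 0.625000: gamma = (1.000000, 1.027344), gamma' = (1.000000, 0.687500); Gamma_ppp = 0.000000, Gamma_ppq = 0.000000, Gamma_pqq = 0.000000, Gamma_qpp = 0.000000, Gamma_qpq = 0.000000, Gamma_qqq = 0.932801
  tau = 0.750000: gamma = (1.125000, 1.109375), gamma' = (1.000000, 0.625000); Gamma_ppp = 0.000000, Gamma_ppq = 0.000000, Gamma_pqq = 0.000000, Gamma_qpp = 0.000000, Gamma_qpq = 0.000000, Gamma_qqq = 0.868986
  tau = 0.875000: gamma = (1.250000, 1.183594), gamma' = (1.000000, 0.562500); Gamma_ppp = 0.000000, Gamma_ppq = 0.000000, Gamma_pqq = 0.000000, Gamma_qpp = 0.000000, Gamma_qpq = 0.000000, Gamma_qqq = 0.818070
  tau = 1.000000: gamma = (1.375000, 1.250000), gamma' = (1.000000, 0.500000); Gamma_ppp = 0.000000, Gamma_ppq = 0.000000, Gamma_pqq = 0.000000, Gamma_qpp = 0.000000, Gamma_qpq = 0.000000, Gamma_qqq = 0.777161
step 0: V^p = -0.5000, V^q = 1.5000
step 1: k1 = (0.000000, -2.534483), k2 = (0.000000, -1.595971), k3 = (0.000000, -1.754213), k4 = (0.000000, -1.165471); V <- V + (h/6)(k1 + 2k2 + 2k3 + k4): V^p = -0.5000, V^q = 1.0667
step 2: k1 = (0.000000, -1.171187), k2 = (0.000000, -0.835876), k3 = (0.000000, -0.873947), k4 = (0.000000, -0.644843); V <- V + (h/6)(k1 + 2k2 + 2k3 + k4): V^p = -0.5000, V^q = 0.8485
step 3: k1 = (0.000000, -0.645097), k2 = (0.000000, -0.492431), k3 = (0.000000, -0.504669), k4 = (0.000000, -0.392311); V <- V + (h/6)(k1 + 2k2 + 2k3 + k4): V^p = -0.5000, V^q = 0.7222
step 4: k1 = (0.000000, -0.392229), k2 = (0.000000, -0.309762), k3 = (0.000000, -0.314505), k4 = (0.000000, -0.250074); V <- V + (h/6)(k1 + 2k2 + 2k3 + k4): V^p = -0.5000, V^q = 0.6434


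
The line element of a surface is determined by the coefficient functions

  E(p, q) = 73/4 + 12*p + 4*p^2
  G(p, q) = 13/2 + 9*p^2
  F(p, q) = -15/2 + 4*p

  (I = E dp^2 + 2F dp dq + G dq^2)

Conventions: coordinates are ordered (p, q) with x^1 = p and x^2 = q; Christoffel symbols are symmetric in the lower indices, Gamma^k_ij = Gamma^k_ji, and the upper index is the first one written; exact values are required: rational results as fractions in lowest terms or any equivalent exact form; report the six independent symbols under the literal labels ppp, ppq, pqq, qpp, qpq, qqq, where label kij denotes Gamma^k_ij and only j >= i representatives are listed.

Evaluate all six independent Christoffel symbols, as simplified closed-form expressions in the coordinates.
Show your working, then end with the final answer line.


E = 73/4 + 12*p + 4*p^2; F = -15/2 + 4*p; G = 13/2 + 9*p^2
Gamma^k_ij = (1/2) g^{kl} (d_i g_jl + d_j g_il - d_l g_ij), with g^inv = (1/(EG-F^2)) [[G, -F], [-F, E]]
first partials: E_p = 12 + 8*p, E_q = 0, F_p = 4, F_q = 0, G_p = 18*p, G_q = 0
D = EG - F^2 = 499/8 + 138*p + (697/4)*p^2 + 108*p^3 + 36*p^4
expanded: Gamma^p_pp = (G E_p - 2F F_p + F E_q)/(2D), Gamma^p_pq = (G E_q - F G_p)/(2D), Gamma^p_qq = (2G F_q - G G_p - F G_q)/(2D), Gamma^q_pp = (2E F_p - E E_q - F E_p)/(2D), Gamma^q_pq = (E G_p - F E_q)/(2D), Gamma^q_qq = (E G_q - 2F F_q + F G_p)/(2D); substitute and cancel common factors

Answer: Gamma_ppp = (288*p^3 + 432*p^2 + 80*p + 552)/(288*p^4 + 864*p^3 + 1394*p^2 + 1104*p + 499), Gamma_ppq = (-288*p^2 + 540*p)/(288*p^4 + 864*p^3 + 1394*p^2 + 1104*p + 499), Gamma_pqq = (-648*p^3 - 468*p)/(288*p^4 + 864*p^3 + 1394*p^2 + 1104*p + 499), Gamma_qpp = (432*p + 944)/(288*p^4 + 864*p^3 + 1394*p^2 + 1104*p + 499), Gamma_qpq = (288*p^3 + 864*p^2 + 1314*p)/(288*p^4 + 864*p^3 + 1394*p^2 + 1104*p + 499), Gamma_qqq = (288*p^2 - 540*p)/(288*p^4 + 864*p^3 + 1394*p^2 + 1104*p + 499)


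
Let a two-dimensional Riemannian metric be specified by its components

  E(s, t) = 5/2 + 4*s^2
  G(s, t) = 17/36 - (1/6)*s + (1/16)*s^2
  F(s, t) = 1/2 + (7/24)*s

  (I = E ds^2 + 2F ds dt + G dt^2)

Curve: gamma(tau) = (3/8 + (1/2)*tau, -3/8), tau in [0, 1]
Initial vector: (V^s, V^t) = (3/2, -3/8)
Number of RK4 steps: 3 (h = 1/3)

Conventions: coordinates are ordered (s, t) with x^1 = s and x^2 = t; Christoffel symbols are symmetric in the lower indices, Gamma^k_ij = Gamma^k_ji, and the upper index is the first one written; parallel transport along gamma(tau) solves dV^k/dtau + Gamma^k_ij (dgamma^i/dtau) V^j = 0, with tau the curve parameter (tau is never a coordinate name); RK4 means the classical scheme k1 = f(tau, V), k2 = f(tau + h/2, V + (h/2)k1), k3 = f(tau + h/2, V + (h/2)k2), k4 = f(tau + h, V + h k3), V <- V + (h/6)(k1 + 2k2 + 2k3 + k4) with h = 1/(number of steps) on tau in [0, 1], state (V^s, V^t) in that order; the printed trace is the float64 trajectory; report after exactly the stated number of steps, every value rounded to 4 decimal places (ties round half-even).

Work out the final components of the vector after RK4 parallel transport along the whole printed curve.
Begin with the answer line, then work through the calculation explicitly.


Answer: V^s = 1.0794, V^t = -0.1372

gamma'(tau) = (1/2, 0); f(tau, V)^k = -Gamma^k_ij(gamma(tau)) gamma'^i(tau) V^j; h = 1/3; intermediate values shown to 6 dp
curve data and Christoffel symbols at the stage parameters:
  tau = 0.000000: gamma = (0.375000, -0.375000), gamma' = (0.500000, 0.000000); Gamma_sss = 0.494350, Gamma_sst = 0.040093, Gamma_stt = 0.027536, Gamma_tss = -0.022885, Gamma_tst = -0.201494, Gamma_ttt = -0.040093
  tau = 0.166667: gamma = (0.458333, -0.375000), gamma' = (0.500000, 0.000000); Gamma_sss = 0.585736, Gamma_sst = 0.035930, Gamma_stt = 0.023188, Gamma_tss = -0.194402, Gamma_tst = -0.189395, Gamma_ttt = -0.035930
  tau = 0.333333: gamma = (0.541667, -0.375000), gamma' = (0.500000, 0.000000); Gamma_sss = 0.650932, Gamma_sst = 0.031379, Gamma_stt = 0.019089, Gamma_tss = -0.341354, Gamma_tst = -0.175191, Gamma_ttt = -0.031379
  tau = 0.500000: gamma = (0.625000, -0.375000), gamma' = (0.500000, 0.000000); Gamma_sss = 0.692871, Gamma_sst = 0.026757, Gamma_stt = 0.015391, Gamma_tss = -0.461369, Gamma_tst = -0.159317, Gamma_ttt = -0.026757
  tau = 0.666667: gamma = (0.708333, -0.375000), gamma' = (0.500000, 0.000000); Gamma_sss = 0.715706, Gamma_sst = 0.022290, Gamma_stt = 0.012162, Gamma_tss = -0.555214, Gamma_tst = -0.142177, Gamma_ttt = -0.022290
  tau = 0.833333: gamma = (0.791667, -0.375000), gamma' = (0.500000, 0.000000); Gamma_sss = 0.723758, Gamma_sst = 0.018119, Gamma_stt = 0.009406, Gamma_tss = -0.625461, Gamma_tst = -0.124120, Gamma_ttt = -0.018119
  tau = 1.000000: gamma = (0.875000, -0.375000), gamma' = (0.500000, 0.000000); Gamma_sss = 0.720916, Gamma_sst = 0.014314, Gamma_stt = 0.007093, Gamma_tss = -0.675434, Gamma_tst = -0.105429, Gamma_ttt = -0.014314
step 0: V^s = 1.5000, V^t = -0.3750
step 1: k1 = (-0.363245, -0.020617), k2 = (-0.414773, 0.104080), k3 = (-0.412631, 0.105213), k4 = (-0.438100, 0.202764); V <- V + (h/6)(k1 + 2k2 + 2k3 + k4): V^s = 1.3635, V^t = -0.3416
step 2: k1 = (-0.438429, 0.202801), k2 = (-0.442948, 0.273172), k3 = (-0.442844, 0.273933), k4 = (-0.432335, 0.319757); V <- V + (h/6)(k1 + 2k2 + 2k3 + k4): V^s = 1.2167, V^t = -0.2518
step 3: k1 = (-0.432611, 0.319878), k2 = (-0.412426, 0.345648), k3 = (-0.413682, 0.346966), k4 = (-0.387908, 0.357171); V <- V + (h/6)(k1 + 2k2 + 2k3 + k4): V^s = 1.0794, V^t = -0.1372


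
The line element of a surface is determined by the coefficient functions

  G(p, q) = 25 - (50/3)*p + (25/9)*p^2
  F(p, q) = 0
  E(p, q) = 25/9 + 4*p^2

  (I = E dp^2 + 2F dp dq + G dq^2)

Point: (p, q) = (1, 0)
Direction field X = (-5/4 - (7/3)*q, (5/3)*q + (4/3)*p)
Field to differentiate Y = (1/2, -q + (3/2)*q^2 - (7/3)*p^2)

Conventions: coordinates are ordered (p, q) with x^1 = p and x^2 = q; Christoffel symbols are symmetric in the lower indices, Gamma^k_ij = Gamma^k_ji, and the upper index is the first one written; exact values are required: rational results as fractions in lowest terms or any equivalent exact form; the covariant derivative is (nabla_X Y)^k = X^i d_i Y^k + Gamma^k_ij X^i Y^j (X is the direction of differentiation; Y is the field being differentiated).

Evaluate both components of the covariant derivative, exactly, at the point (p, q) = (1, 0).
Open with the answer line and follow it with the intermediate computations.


Answer: (nabla_X Y)^p = -3205/1098, (nabla_X Y)^q = 65/24

E = 61/9, F = 0, G = 100/9 at the point
E_p = 8, E_q = 0, F_p = 0, F_q = 0, G_p = -100/9, G_q = 0
EG - F^2 = 6100/81;  g^inv = (81/6100) * [[100/9, 0], [0, 61/9]]
first-kind symbols [ij,l] = (1/2)(d_i g_jl + d_j g_il - d_l g_ij): [pp,p] = E_p/2 = 4, [pp,q] = F_p - E_q/2 = 0, [pq,p] = E_q/2 = 0, [pq,q] = G_p/2 = -50/9, [qq,p] = F_q - G_p/2 = 50/9, [qq,q] = G_q/2 = 0
Gamma^p_ij = (G*[ij,p] - F*[ij,q])/(EG - F^2), Gamma^q_ij = (E*[ij,q] - F*[ij,p])/(EG - F^2)
Gamma_ppp = 36/61, Gamma_ppq = 0, Gamma_pqq = 50/61, Gamma_qpp = 0, Gamma_qpq = -1/2, Gamma_qqq = 0
X = (-5/4, 4/3), Y = (1/2, -7/3) at the point


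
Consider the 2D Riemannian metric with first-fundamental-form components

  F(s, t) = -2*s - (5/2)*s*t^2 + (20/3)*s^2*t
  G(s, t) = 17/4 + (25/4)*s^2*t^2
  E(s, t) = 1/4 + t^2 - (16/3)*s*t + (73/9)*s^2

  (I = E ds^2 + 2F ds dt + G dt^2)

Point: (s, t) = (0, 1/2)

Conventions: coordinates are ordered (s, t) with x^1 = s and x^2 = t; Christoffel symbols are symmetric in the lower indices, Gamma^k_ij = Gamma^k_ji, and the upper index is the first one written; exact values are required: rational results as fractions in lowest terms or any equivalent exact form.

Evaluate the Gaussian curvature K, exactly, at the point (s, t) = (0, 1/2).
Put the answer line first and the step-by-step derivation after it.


Answer: K = -73/34

E = 1/2, F = 0, G = 17/4, EG - F^2 = 17/8 at the point
E_s = -8/3, E_t = 1, F_s = -21/8, F_t = 0, G_s = 0, G_t = 0
E_tt = 2, F_st = -5/2, G_ss = 25/8
By Brioschi, K is (det M1 - det M2) divided by (EG - F^2) squared.
M1 = [[-E_tt/2 + F_st - G_ss/2, E_s/2, F_s - E_t/2], [F_t - G_s/2, E, F], [G_t/2, F, G]] = [[-81/16, -4/3, -25/8], [0, 1/2, 0], [0, 0, 17/4]]; det M1 = -1377/128
M2 = [[0, E_t/2, G_s/2], [E_t/2, E, F], [G_s/2, F, G]] = [[0, 1/2, 0], [1/2, 1/2, 0], [0, 0, 17/4]]; det M2 = -17/16
det M1 - det M2 = -1241/128; K = -1241/128 / (17/8)^2 = -73/34


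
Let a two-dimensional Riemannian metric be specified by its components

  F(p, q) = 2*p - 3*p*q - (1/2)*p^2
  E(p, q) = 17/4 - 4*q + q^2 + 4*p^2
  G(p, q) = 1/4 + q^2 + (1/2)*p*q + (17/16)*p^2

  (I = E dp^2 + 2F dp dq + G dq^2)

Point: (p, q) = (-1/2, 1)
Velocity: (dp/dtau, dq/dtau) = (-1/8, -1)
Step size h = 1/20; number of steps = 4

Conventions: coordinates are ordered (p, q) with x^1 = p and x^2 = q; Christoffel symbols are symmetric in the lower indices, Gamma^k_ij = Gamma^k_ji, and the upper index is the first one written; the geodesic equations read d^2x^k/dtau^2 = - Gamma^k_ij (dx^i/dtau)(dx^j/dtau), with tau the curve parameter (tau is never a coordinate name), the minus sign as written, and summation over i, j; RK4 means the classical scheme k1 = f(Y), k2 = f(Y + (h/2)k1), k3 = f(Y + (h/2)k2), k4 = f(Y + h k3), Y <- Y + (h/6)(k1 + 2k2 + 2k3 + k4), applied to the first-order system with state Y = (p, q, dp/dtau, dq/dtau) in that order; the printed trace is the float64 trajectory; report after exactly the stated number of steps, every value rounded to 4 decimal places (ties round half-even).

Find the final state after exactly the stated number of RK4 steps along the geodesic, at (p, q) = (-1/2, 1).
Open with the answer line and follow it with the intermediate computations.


Answer: p = -0.5366, q = 0.7893, dp/dtau = -0.2402, dq/dtau = -1.1141

f(Y) = (dp/dtau, dq/dtau, -Gamma^p_ij Y'^i Y'^j, -Gamma^q_ij Y'^i Y'^j) with the Gammas evaluated at the stage position; h = 0.050000; intermediate values shown to 6 dp
step 0: p = -0.5000, q = 1.0000, dp/dtau = -0.1250, dq/dtau = -1.0000
step 1:
  k1: at (p, q) = (-0.500000, 1.000000), (dp/dtau, dq/dtau) = (-0.125000, -1.000000); Gamma_ppp = -1.004329, Gamma_ppq = -0.428571, Gamma_pqq = 0.711580, Gamma_qpp = 0.692641, Gamma_qpq = -0.095238, Gamma_qqq = 0.480519; k1 = (-0.125000, -1.000000, -0.588745, -0.467532)
  k2: at (p, q) = (-0.503125, 0.975000), (dp/dtau, dq/dtau) = (-0.139719, -1.011688); Gamma_ppp = -0.981985, Gamma_ppq = -0.425574, Gamma_pqq = 0.705226, Gamma_qpp = 0.764387, Gamma_qpq = -0.119762, Gamma_qqq = 0.498463; k2 = (-0.139719, -1.011688, -0.582328, -0.491248)
  k3: at (p, q) = (-0.503493, 0.974708), (dp/dtau, dq/dtau) = (-0.139558, -1.012281); Gamma_ppp = -0.981812, Gamma_ppq = -0.425245, Gamma_pqq = 0.705341, Gamma_qpp = 0.765541, Gamma_qpq = -0.120360, Gamma_qqq = 0.498397; k3 = (-0.139558, -1.012281, -0.583500, -0.491617)
  k4: at (p, q) = (-0.506978, 0.949386), (dp/dtau, dq/dtau) = (-0.154175, -1.024581); Gamma_ppp = -0.958127, Gamma_ppq = -0.422484, Gamma_pqq = 0.699635, Gamma_qpp = 0.843321, Gamma_qpq = -0.146942, Gamma_qqq = 0.516751; k4 = (-0.154175, -1.024581, -0.578204, -0.516090)
  Y <- Y + (h/6)(k1 + 2k2 + 2k3 + k4): p = -0.5070, q = 0.9494, dp/dtau = -0.1542, dq/dtau = -1.0246
step 2:
  k1: at (p, q) = (-0.506981, 0.949396), (dp/dtau, dq/dtau) = (-0.154155, -1.024578); Gamma_ppp = -0.958138, Gamma_ppq = -0.422481, Gamma_pqq = 0.699640, Gamma_qpp = 0.843293, Gamma_qpq = -0.146936, Gamma_qqq = 0.516741; k1 = (-0.154155, -1.024578, -0.578228, -0.516078)
  k2: at (p, q) = (-0.510835, 0.923781), (dp/dtau, dq/dtau) = (-0.168611, -1.037480); Gamma_ppp = -0.932998, Gamma_ppq = -0.420020, Gamma_pqq = 0.694593, Gamma_qpp = 0.927422, Gamma_qpq = -0.175699, Gamma_qqq = 0.535528; k2 = (-0.168611, -1.037480, -0.574162, -0.541320)
  k3: at (p, q) = (-0.511196, 0.923459), (dp/dtau, dq/dtau) = (-0.168509, -1.038111); Gamma_ppp = -0.932749, Gamma_ppq = -0.419738, Gamma_pqq = 0.694698, Gamma_qpp = 0.928714, Gamma_qpq = -0.176361, Gamma_qqq = 0.535521; k3 = (-0.168509, -1.038111, -0.575322, -0.541786)
  k4: at (p, q) = (-0.515407, 0.897490), (dp/dtau, dq/dtau) = (-0.182921, -1.051667); Gamma_ppp = -0.905881, Gamma_ppq = -0.417705, Gamma_pqq = 0.690290, Gamma_qpp = 1.019873, Gamma_qpq = -0.207553, Gamma_qqq = 0.554890; k4 = (-0.182921, -1.051667, -0.572444, -0.567980)
  Y <- Y + (h/6)(k1 + 2k2 + 2k3 + k4): p = -0.5154, q = 0.8975, dp/dtau = -0.1829, dq/dtau = -1.0517
step 3:
  k1: at (p, q) = (-0.515409, 0.897500), (dp/dtau, dq/dtau) = (-0.182902, -1.051664); Gamma_ppp = -0.905893, Gamma_ppq = -0.417702, Gamma_pqq = 0.690294, Gamma_qpp = 1.019838, Gamma_qpq = -0.207544, Gamma_qqq = 0.554879; k1 = (-0.182902, -1.051664, -0.572466, -0.567968)
  k2: at (p, q) = (-0.519981, 0.871209), (dp/dtau, dq/dtau) = (-0.197214, -1.065863); Gamma_ppp = -0.877149, Gamma_ppq = -0.416173, Gamma_pqq = 0.686541, Gamma_qpp = 1.118400, Gamma_qpq = -0.241312, Gamma_qqq = 0.574857; k2 = (-0.197214, -1.065863, -0.570878, -0.595123)
  k3: at (p, q) = (-0.520339, 0.870854), (dp/dtau, dq/dtau) = (-0.197174, -1.066542); Gamma_ppp = -0.876808, Gamma_ppq = -0.415939, Gamma_pqq = 0.686640, Gamma_qpp = 1.119876, Gamma_qpq = -0.242058, Gamma_qqq = 0.574913; k3 = (-0.197174, -1.066542, -0.572034, -0.595701)
  k4: at (p, q) = (-0.525267, 0.844173), (dp/dtau, dq/dtau) = (-0.211504, -1.081449); Gamma_ppp = -0.845852, Gamma_ppq = -0.415055, Gamma_pqq = 0.683537, Gamma_qpp = 1.226690, Gamma_qpq = -0.278718, Gamma_qqq = 0.595662; k4 = (-0.211504, -1.081449, -0.571708, -0.624017)
  Y <- Y + (h/6)(k1 + 2k2 + 2k3 + k4): p = -0.5253, q = 0.8442, dp/dtau = -0.2115, dq/dtau = -1.0814
step 4:
  k1: at (p, q) = (-0.525269, 0.844184), (dp/dtau, dq/dtau) = (-0.211485, -1.081444); Gamma_ppp = -0.845866, Gamma_ppq = -0.415053, Gamma_pqq = 0.683540, Gamma_qpp = 1.226645, Gamma_qpq = -0.278705, Gamma_qqq = 0.595651; k1 = (-0.211485, -1.081444, -0.571729, -0.624004)
  k2: at (p, q) = (-0.530556, 0.817148), (dp/dtau, dq/dtau) = (-0.225779, -1.097044); Gamma_ppp = -0.812509, Gamma_ppq = -0.414904, Gamma_pqq = 0.681105, Gamma_qpp = 1.342159, Gamma_qpq = -0.318434, Gamma_qqq = 0.617209; k2 = (-0.225779, -1.097044, -0.572761, -0.653487)
  k3: at (p, q) = (-0.530913, 0.816758), (dp/dtau, dq/dtau) = (-0.225804, -1.097781); Gamma_ppp = -0.812057, Gamma_ppq = -0.414725, Gamma_pqq = 0.681205, Gamma_qpp = 1.343875, Gamma_qpq = -0.319286, Gamma_qqq = 0.617333; k3 = (-0.225804, -1.097781, -0.573924, -0.654192)
  k4: at (p, q) = (-0.536559, 0.789295), (dp/dtau, dq/dtau) = (-0.240182, -1.114153); Gamma_ppp = -0.775882, Gamma_ppq = -0.415476, Gamma_pqq = 0.679451, Gamma_qpp = 1.469143, Gamma_qpq = -0.362482, Gamma_qqq = 0.639879; k4 = (-0.240182, -1.114153, -0.576307, -0.685057)
  Y <- Y + (h/6)(k1 + 2k2 + 2k3 + k4): p = -0.5366, q = 0.7893, dp/dtau = -0.2402, dq/dtau = -1.1141


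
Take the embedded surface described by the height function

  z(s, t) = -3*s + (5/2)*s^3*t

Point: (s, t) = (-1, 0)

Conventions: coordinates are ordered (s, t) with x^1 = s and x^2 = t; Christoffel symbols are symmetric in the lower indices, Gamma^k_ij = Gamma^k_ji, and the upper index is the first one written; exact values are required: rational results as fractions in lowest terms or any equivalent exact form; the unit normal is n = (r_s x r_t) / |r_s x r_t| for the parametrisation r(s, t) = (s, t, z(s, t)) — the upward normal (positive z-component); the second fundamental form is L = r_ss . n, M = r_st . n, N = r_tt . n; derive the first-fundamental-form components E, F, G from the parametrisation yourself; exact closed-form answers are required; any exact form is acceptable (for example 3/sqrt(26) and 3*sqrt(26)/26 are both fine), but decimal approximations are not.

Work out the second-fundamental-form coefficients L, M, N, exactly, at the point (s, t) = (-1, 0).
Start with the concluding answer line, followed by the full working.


Answer: L = 0, M = 3*sqrt(65)/13, N = 0

z_s = -3, z_t = -5/2, z_ss = 0, z_st = 15/2, z_tt = 0
E = 10, F = 15/2, G = 29/4; answer radicand W^2 = 65/4
unnormalised second-form numerators: l = 0, m = 15/2, n = 0; L = l/sqrt(65/4), and similarly M = m/sqrt(W^2), N = n/sqrt(W^2)


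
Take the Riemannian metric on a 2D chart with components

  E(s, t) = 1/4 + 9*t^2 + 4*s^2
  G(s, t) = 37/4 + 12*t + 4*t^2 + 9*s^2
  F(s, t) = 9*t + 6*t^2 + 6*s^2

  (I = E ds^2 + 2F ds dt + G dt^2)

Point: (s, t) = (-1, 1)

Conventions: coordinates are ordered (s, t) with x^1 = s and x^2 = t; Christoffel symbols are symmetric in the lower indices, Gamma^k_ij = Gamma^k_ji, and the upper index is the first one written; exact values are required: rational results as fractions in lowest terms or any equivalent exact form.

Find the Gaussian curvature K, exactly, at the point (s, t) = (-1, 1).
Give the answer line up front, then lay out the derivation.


Answer: K = -40608/42025

E = 53/4, F = 21, G = 137/4, EG - F^2 = 205/16 at the point
E_s = -8, E_t = 18, F_s = -12, F_t = 21, G_s = -18, G_t = 20
E_tt = 18, F_st = 0, G_ss = 18
By Brioschi, K is (det M1 - det M2) divided by (EG - F^2) squared.
M1 = [[-E_tt/2 + F_st - G_ss/2, E_s/2, F_s - E_t/2], [F_t - G_s/2, E, F], [G_t/2, F, G]] = [[-18, -4, -21], [30, 53/4, 21], [10, 21, 137/4]]; det M1 = -59265/8
M2 = [[0, E_t/2, G_s/2], [E_t/2, E, F], [G_s/2, F, G]] = [[0, 9, -9], [9, 53/4, 21], [-9, 21, 137/4]]; det M2 = -14499/2
det M1 - det M2 = -1269/8; K = -1269/8 / (205/16)^2 = -40608/42025


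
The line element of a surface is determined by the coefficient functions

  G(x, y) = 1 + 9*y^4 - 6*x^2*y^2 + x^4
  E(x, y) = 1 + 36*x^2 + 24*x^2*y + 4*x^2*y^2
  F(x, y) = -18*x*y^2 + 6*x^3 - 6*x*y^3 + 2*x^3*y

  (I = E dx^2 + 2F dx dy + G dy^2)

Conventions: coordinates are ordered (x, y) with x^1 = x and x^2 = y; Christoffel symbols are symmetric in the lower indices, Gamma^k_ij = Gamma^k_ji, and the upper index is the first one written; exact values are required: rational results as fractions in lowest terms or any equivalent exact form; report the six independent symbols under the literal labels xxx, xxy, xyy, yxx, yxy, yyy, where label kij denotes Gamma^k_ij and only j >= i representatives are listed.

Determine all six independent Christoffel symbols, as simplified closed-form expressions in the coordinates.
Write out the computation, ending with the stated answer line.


E = 1 + 36*x^2 + 24*x^2*y + 4*x^2*y^2; F = -18*x*y^2 + 6*x^3 - 6*x*y^3 + 2*x^3*y; G = 1 + 9*y^4 - 6*x^2*y^2 + x^4
Gamma^k_ij = (1/2) g^{kl} (d_i g_jl + d_j g_il - d_l g_ij), with g^inv = (1/(EG-F^2)) [[G, -F], [-F, E]]
first partials: E_x = 72*x + 48*x*y + 8*x*y^2, E_y = 24*x^2 + 8*x^2*y, F_x = -18*y^2 + 18*x^2 - 6*y^3 + 6*x^2*y, F_y = -36*x*y - 18*x*y^2 + 2*x^3, G_x = -12*x*y^2 + 4*x^3, G_y = 36*y^3 - 12*x^2*y
D = EG - F^2 = 1 + 36*x^2 + 24*x^2*y + 9*y^4 - 2*x^2*y^2 + x^4
expanded: Gamma^x_xx = (G E_x - 2F F_x + F E_y)/(2D), Gamma^x_xy = (G E_y - F G_x)/(2D), Gamma^x_yy = (2G F_y - G G_x - F G_y)/(2D), Gamma^y_xx = (2E F_x - E E_y - F E_x)/(2D), Gamma^y_xy = (E G_x - F E_y)/(2D), Gamma^y_yy = (E G_y - 2F F_y + F G_x)/(2D); substitute and cancel common factors

Answer: Gamma_xxx = (4*x*y^2 + 24*x*y + 36*x)/(x^4 - 2*x^2*y^2 + 24*x^2*y + 36*x^2 + 9*y^4 + 1), Gamma_xxy = (4*x^2*y + 12*x^2)/(x^4 - 2*x^2*y^2 + 24*x^2*y + 36*x^2 + 9*y^4 + 1), Gamma_xyy = (-12*x*y^2 - 36*x*y)/(x^4 - 2*x^2*y^2 + 24*x^2*y + 36*x^2 + 9*y^4 + 1), Gamma_yxx = (2*x^2*y + 6*x^2 - 6*y^3 - 18*y^2)/(x^4 - 2*x^2*y^2 + 24*x^2*y + 36*x^2 + 9*y^4 + 1), Gamma_yxy = (2*x^3 - 6*x*y^2)/(x^4 - 2*x^2*y^2 + 24*x^2*y + 36*x^2 + 9*y^4 + 1), Gamma_yyy = (-6*x^2*y + 18*y^3)/(x^4 - 2*x^2*y^2 + 24*x^2*y + 36*x^2 + 9*y^4 + 1)


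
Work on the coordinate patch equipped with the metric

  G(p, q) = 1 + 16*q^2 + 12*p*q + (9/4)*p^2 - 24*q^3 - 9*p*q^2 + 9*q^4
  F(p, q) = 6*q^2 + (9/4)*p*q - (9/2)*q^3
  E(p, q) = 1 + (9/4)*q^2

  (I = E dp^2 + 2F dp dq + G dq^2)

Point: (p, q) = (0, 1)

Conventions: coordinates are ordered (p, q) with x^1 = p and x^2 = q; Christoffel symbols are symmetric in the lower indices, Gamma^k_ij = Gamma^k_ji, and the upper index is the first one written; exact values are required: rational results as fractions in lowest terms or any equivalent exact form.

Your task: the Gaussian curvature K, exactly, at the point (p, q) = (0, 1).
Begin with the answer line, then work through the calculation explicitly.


Answer: K = -36/289

E = 13/4, F = 3/2, G = 2, EG - F^2 = 17/4 at the point
E_p = 0, E_q = 9/2, F_p = 9/4, F_q = -3/2, G_p = 3, G_q = -4
E_qq = 9/2, F_pq = 9/4, G_pp = 9/2
K follows from Brioschi's formula, (det M1 - det M2)/(EG - F^2)^2.
M1 = [[-E_qq/2 + F_pq - G_pp/2, E_p/2, F_p - E_q/2], [F_q - G_p/2, E, F], [G_q/2, F, G]] = [[-9/4, 0, 0], [-3, 13/4, 3/2], [-2, 3/2, 2]]; det M1 = -153/16
M2 = [[0, E_q/2, G_p/2], [E_q/2, E, F], [G_p/2, F, G]] = [[0, 9/4, 3/2], [9/4, 13/4, 3/2], [3/2, 3/2, 2]]; det M2 = -117/16
det M1 - det M2 = -9/4; K = -9/4 / (17/4)^2 = -36/289


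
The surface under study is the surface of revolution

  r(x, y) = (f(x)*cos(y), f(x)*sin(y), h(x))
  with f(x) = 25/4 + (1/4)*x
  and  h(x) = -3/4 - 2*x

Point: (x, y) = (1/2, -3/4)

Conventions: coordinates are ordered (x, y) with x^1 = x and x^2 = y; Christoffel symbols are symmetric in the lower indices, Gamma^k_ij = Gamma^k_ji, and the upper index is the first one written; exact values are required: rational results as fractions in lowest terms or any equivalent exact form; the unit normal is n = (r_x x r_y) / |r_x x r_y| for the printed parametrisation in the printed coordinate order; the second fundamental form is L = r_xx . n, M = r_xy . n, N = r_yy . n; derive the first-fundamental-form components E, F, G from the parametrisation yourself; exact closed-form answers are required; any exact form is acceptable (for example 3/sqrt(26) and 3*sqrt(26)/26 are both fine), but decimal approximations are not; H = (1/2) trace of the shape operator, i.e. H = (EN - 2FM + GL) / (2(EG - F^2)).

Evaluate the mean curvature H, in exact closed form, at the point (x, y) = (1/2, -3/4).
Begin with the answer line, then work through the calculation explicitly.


Answer: H = -32*sqrt(65)/3315

f = 51/8, f' = 1/4, f'' = 0, h' = -2, h'' = 0
E = 65/16, F = 0, G = 2601/64; answer radicand W^2 = 65/16
unnormalised second-form numerators: l = 0, m = 0, n = -51/4; L = l/sqrt(65/16), and similarly M = m/sqrt(W^2), N = n/sqrt(W^2)
H = (E*n - 2*F*m + G*l) / (2*(EG - F^2)*sqrt(W^2)); E*n - 2*F*m + G*l = -3315/64, EG - F^2 = 169065/1024, so H = (-8/51)/sqrt(65/16)


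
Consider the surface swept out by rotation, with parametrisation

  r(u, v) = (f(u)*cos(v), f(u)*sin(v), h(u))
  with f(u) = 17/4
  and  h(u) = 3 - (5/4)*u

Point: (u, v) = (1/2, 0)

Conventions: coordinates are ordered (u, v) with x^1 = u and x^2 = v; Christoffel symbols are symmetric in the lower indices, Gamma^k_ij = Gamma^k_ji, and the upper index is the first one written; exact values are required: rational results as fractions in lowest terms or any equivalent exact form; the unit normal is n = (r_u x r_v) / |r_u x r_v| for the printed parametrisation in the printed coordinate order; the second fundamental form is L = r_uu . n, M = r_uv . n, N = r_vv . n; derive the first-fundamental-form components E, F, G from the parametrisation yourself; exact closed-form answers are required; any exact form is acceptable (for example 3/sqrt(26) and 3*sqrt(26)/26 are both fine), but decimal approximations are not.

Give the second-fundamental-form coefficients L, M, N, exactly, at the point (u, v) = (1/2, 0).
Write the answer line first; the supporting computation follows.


Answer: L = 0, M = 0, N = -17/4

f = 17/4, f' = 0, f'' = 0, h' = -5/4, h'' = 0
E = 25/16, F = 0, G = 289/16; answer radicand W^2 = 25/16
unnormalised second-form numerators: l = 0, m = 0, n = -85/16; L = l/sqrt(25/16), and similarly M = m/sqrt(W^2), N = n/sqrt(W^2)
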